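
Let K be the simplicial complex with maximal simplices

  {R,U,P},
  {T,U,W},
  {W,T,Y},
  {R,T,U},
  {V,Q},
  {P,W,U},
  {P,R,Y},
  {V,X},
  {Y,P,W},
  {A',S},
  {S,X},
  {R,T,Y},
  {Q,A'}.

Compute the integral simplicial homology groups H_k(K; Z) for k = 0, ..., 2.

H_0 = Z^2,  H_1 = Z,  H_2 = Z.

Fix the vertex order P < Q < R < S < T < U < V < W < X < Y < A' and write every simplex with vertices in increasing order. Then dim K = 2 and the simplices of K are:

  0-simplices (11): [P], [Q], [R], [S], [T], [U], [V], [W], [X], [Y], [A']
  1-simplices (17): [P,R], [P,U], [P,W], [P,Y], [Q,V], [Q,A'], [R,T], [R,U], [R,Y], [S,X], [S,A'], [T,U], [T,W], [T,Y], [U,W], [V,X], [W,Y]
  2-simplices (8): [P,R,U], [P,R,Y], [P,U,W], [P,W,Y], [R,T,U], [R,T,Y], [T,U,W], [T,W,Y]

so the chain groups are C_0 ≅ Z^11, C_1 ≅ Z^17, C_2 ≅ Z^8.

The boundary map ∂_1: C_1 → C_0 sends each edge [p,q] (with p < q) to q − p. For instance
  ∂[S,X] = [X] − [S].
The 11×17 boundary matrix has rank 9 and Smith normal form diag(1,1,1,1,1,1,1,1,1).

Boundary ∂_2: C_2 → C_1 acts by ∂[p,q,r] = [q,r] − [p,r] + [p,q]. For instance
  ∂[P,W,Y] = [W,Y] − [P,Y] + [P,W],
  ∂[R,T,U] = [T,U] − [R,U] + [R,T].
The 17×8 boundary matrix has rank 7 and Smith normal form diag(1,1,1,1,1,1,1).

Reading off H_k = ker ∂_k / im ∂_{k+1}:

  H_0: rank C_0 − rank ∂_1 = 11 − 9 = 2, and the invariant factors of ∂_1 are all 1, so H_0 = Z^2.
  H_1: rank ker ∂_1 − rank ∂_2 = (17 − 9) − 7 = 1, and the invariant factors of ∂_2 are all 1, so H_1 = Z.
  H_2: rank ker ∂_2 − rank ∂_3 = (8 − 7) − 0 = 1, and there is no ∂_3, so H_2 = Z.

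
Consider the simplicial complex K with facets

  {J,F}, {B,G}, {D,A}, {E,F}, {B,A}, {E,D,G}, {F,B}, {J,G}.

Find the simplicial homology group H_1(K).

We work with the vertex ordering A < B < D < E < F < G < J. The simplices of K, each written with vertices in increasing order, are:

  0-simplices (7): A, B, D, E, F, G, J
  1-simplices (10): AB, AD, BF, BG, DE, DG, EF, EG, FJ, GJ
  2-simplices (1): DEG

giving chain groups C_0 ≅ Z^7, C_1 ≅ Z^10, C_2 ≅ Z^1.

Boundary ∂_1: C_1 → C_0 sends each edge [p,q] (with p < q) to q − p. For instance
  ∂EG = G − E.
As a 7×10 matrix over Z this has rank 6, with invariant factors (1,1,1,1,1,1).

∂_2: C_2 → C_1 acts by ∂[p,q,r] = [q,r] − [p,r] + [p,q]. For instance
  ∂DEG = EG − DG + DE.
The 10×1 boundary matrix has rank 1 and Smith normal form diag(1).

Now H_k = ker ∂_k / im ∂_{k+1}, so:

  H_1: rank ker ∂_1 − rank ∂_2 = (10 − 6) − 1 = 3, and the invariant factors of ∂_2 are all 1, so H_1 = Z^3.

H_1 = Z^3.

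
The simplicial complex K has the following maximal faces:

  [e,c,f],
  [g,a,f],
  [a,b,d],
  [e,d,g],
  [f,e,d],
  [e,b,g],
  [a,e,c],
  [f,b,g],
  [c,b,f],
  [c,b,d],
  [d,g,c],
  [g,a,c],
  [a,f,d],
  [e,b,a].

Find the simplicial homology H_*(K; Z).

H_0 ≅ Z,  H_1 ≅ Z^2,  H_2 ≅ Z.

Fix the vertex order a < b < c < d < e < f < g and write every simplex with vertices in increasing order. Then dim K = 2 and the simplices of K are:

  0-simplices (7): a, b, c, d, e, f, g
  1-simplices (21): ab, ac, ad, ae, af, ag, bc, bd, be, bf, bg, cd, ce, cf, cg, de, df, dg, ef, eg, fg
  2-simplices (14): abd, abe, ace, acg, adf, afg, bcd, bcf, beg, bfg, cdg, cef, def, deg

giving chain groups C_0 ≅ Z^7, C_1 ≅ Z^21, C_2 ≅ Z^14.

The boundary map ∂_1: C_1 → C_0 sends each edge [p,q] (with p < q) to q − p.
This gives a 7×21 integer matrix of rank 6; reducing to Smith normal form yields diagonal entries (1,1,1,1,1,1).

The boundary map ∂_2: C_2 → C_1 sends each 2-simplex [p,q,r] to [q,r] − [p,r] + [p,q]. For instance
  ∂afg = fg − ag + af,
  ∂bcd = cd − bd + bc.
This gives a 21×14 integer matrix of rank 13; reducing to Smith normal form yields diagonal entries (1,1,1,1,1,1,1,1,1,1,1,1,1).

Reading off H_k = ker ∂_k / im ∂_{k+1}:

  H_0: rank C_0 − rank ∂_1 = 7 − 6 = 1, and the invariant factors of ∂_1 are all 1, so H_0 = Z.
  H_1: rank ker ∂_1 − rank ∂_2 = (21 − 6) − 13 = 2, and the invariant factors of ∂_2 are all 1, so H_1 = Z^2.
  H_2: rank ker ∂_2 − rank ∂_3 = (14 − 13) − 0 = 1, and there is no ∂_3, so H_2 = Z.

As a check, the Euler characteristic is 7 − 21 + 14 = 0, which agrees with 1 − 2 + 1 = 0.
(K is a triangulation of the torus T^2.)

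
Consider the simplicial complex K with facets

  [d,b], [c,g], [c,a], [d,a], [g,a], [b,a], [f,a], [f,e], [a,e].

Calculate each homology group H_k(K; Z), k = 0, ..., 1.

Fix the vertex order a < b < c < d < e < f < g and write every simplex with vertices in increasing order. Then dim K = 1 and the simplices of K are:

  0-simplices (7): a, b, c, d, e, f, g
  1-simplices (9): ab, ac, ad, ae, af, ag, bd, cg, ef

so the chain groups are C_0 ≅ Z^7, C_1 ≅ Z^9.

∂_1: C_1 → C_0 maps an edge to its endpoints' difference, ∂[p,q] = q − p. For instance
  ∂ag = g − a.
The resulting 7×9 matrix has rank 6, and its Smith normal form has invariant factors (1,1,1,1,1,1).

Reading off H_k = ker ∂_k / im ∂_{k+1}:

  H_0: rank C_0 − rank ∂_1 = 7 − 6 = 1, and the invariant factors of ∂_1 are all 1, so H_0 ≅ Z.
  H_1: rank ker ∂_1 − rank ∂_2 = (9 − 6) − 0 = 3, and there is no ∂_2, so H_1 ≅ Z^3.

H_0 = Z,  H_1 = Z^3.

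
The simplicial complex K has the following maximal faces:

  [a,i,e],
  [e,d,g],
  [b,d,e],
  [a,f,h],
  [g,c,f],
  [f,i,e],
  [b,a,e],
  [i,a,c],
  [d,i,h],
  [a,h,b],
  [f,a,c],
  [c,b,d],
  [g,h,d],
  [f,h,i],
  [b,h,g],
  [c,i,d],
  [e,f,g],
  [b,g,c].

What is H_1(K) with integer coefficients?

H_1 ≅ Z × Z/2.

Order the vertices as a < b < c < d < e < f < g < h < i. Listing each simplex with vertices in this order, K has dimension 2 with simplices:

  0-simplices (9): a, b, c, d, e, f, g, h, i
  1-simplices (27): ab, ac, ae, af, ah, ai, bc, bd, be, bg, bh, cd, cf, cg, ci, de, dg, dh, di, ef, eg, ei, fg, fh, fi, gh, hi
  2-simplices (18): abe, abh, acf, aci, aei, afh, bcd, bcg, bde, bgh, cdi, cfg, deg, dgh, dhi, efg, efi, fhi

Hence C_0 ≅ Z^9, C_1 ≅ Z^27, C_2 ≅ Z^18.

Boundary ∂_1: C_1 → C_0 is given by ∂[p,q] = [q] − [p]. For instance
  ∂de = e − d.
As a 9×27 matrix over Z this has rank 8, with invariant factors (1,1,1,1,1,1,1,1).

∂_2: C_2 → C_1 maps a triangle to the signed sum of its edges. For instance
  ∂fhi = hi − fi + fh,
  ∂aei = ei − ai + ae.
As a 27×18 matrix over Z this has rank 18, with invariant factors (1,1,1,1,1,1,1,1,1,1,1,1,1,1,1,1,1,2).

Computing H_k = (kernel of ∂_k) / (image of ∂_{k+1}):

  H_1: rank ker ∂_1 − rank ∂_2 = (27 − 8) − 18 = 1, and ∂_2 has invariant factor 2 > 1, so H_1 ≅ Z × Z/2.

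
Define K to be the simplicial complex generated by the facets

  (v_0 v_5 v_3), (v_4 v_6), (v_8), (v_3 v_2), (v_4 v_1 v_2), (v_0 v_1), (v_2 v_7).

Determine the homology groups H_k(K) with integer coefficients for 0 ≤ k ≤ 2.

H_0 = Z^2,  H_1 = Z,  H_2 = 0.

Order the vertices as v_0 < v_1 < v_2 < v_3 < v_4 < v_5 < v_6 < v_7 < v_8. Listing each simplex with vertices in this order, K has dimension 2 with simplices:

  0-simplices (9): [v_0], [v_1], [v_2], [v_3], [v_4], [v_5], [v_6], [v_7], [v_8]
  1-simplices (10): [v_0,v_1], [v_0,v_3], [v_0,v_5], [v_1,v_2], [v_1,v_4], [v_2,v_3], [v_2,v_4], [v_2,v_7], [v_3,v_5], [v_4,v_6]
  2-simplices (2): [v_0,v_3,v_5], [v_1,v_2,v_4]

so the chain groups are C_0 ≅ Z^9, C_1 ≅ Z^10, C_2 ≅ Z^2.

The boundary map ∂_1: C_1 → C_0 is given by ∂[p,q] = [q] − [p].
As a 9×10 matrix over Z this has rank 7, with invariant factors (1,1,1,1,1,1,1).

Boundary ∂_2: C_2 → C_1 acts by ∂[p,q,r] = [q,r] − [p,r] + [p,q]. For instance
  ∂[v_0,v_3,v_5] = [v_3,v_5] − [v_0,v_5] + [v_0,v_3],
  ∂[v_1,v_2,v_4] = [v_2,v_4] − [v_1,v_4] + [v_1,v_2].
The 10×2 boundary matrix has rank 2 and Smith normal form diag(1,1).

Computing H_k = (kernel of ∂_k) / (image of ∂_{k+1}):

  H_0: rank C_0 − rank ∂_1 = 9 − 7 = 2, and the invariant factors of ∂_1 are all 1, so H_0 ≅ Z^2.
  H_1: rank ker ∂_1 − rank ∂_2 = (10 − 7) − 2 = 1, and the invariant factors of ∂_2 are all 1, so H_1 ≅ Z.
  H_2: rank ker ∂_2 − rank ∂_3 = (2 − 2) − 0 = 0, and there is no ∂_3, so H_2 ≅ 0.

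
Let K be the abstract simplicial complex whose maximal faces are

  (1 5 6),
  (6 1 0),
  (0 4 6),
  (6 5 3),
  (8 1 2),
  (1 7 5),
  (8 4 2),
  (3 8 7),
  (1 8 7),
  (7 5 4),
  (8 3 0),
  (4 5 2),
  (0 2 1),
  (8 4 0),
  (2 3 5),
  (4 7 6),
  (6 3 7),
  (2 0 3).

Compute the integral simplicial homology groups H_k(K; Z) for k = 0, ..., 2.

Fix the vertex order 0 < 1 < 2 < 3 < 4 < 5 < 6 < 7 < 8 and write every simplex with vertices in increasing order. Then dim K = 2 and the simplices of K are:

  0-simplices (9): [0], [1], [2], [3], [4], [5], [6], [7], [8]
  1-simplices (27): (27 of them)
  2-simplices (18): [0,1,2], [0,1,6], [0,2,3], [0,3,8], [0,4,6], [0,4,8], [1,2,8], [1,5,6], [1,5,7], [1,7,8], [2,3,5], [2,4,5], [2,4,8], [3,5,6], [3,6,7], [3,7,8], [4,5,7], [4,6,7]

giving chain groups C_0 ≅ Z^9, C_1 ≅ Z^27, C_2 ≅ Z^18.

∂_1: C_1 → C_0 maps an edge to its endpoints' difference, ∂[p,q] = q − p. For instance
  ∂[0,3] = [3] − [0].
The resulting 9×27 matrix has rank 8, and its Smith normal form has invariant factors (1,1,1,1,1,1,1,1).

∂_2: C_2 → C_1 acts by ∂[p,q,r] = [q,r] − [p,r] + [p,q]. For instance
  ∂[1,5,7] = [5,7] − [1,7] + [1,5],
  ∂[0,1,2] = [1,2] − [0,2] + [0,1].
The resulting 27×18 matrix has rank 18, and its Smith normal form has invariant factors (1,1,1,1,1,1,1,1,1,1,1,1,1,1,1,1,1,2).

Computing H_k = (kernel of ∂_k) / (image of ∂_{k+1}):

  H_0: rank C_0 − rank ∂_1 = 9 − 8 = 1, and the invariant factors of ∂_1 are all 1, so H_0 = Z.
  H_1: rank ker ∂_1 − rank ∂_2 = (27 − 8) − 18 = 1, and ∂_2 has invariant factor 2 > 1, so H_1 = Z ⊕ Z_2.
  H_2: rank ker ∂_2 − rank ∂_3 = (18 − 18) − 0 = 0, and there is no ∂_3, so H_2 = 0.

(K is a triangulation of the Klein bottle.)

H_0 ≅ Z,  H_1 ≅ Z ⊕ Z_2,  H_2 = 0.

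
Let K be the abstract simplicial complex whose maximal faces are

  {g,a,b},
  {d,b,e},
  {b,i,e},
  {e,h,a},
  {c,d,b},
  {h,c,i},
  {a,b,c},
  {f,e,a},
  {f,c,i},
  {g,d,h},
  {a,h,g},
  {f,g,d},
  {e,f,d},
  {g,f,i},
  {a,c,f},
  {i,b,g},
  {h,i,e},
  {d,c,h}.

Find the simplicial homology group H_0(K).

H_0 = Z.

Fix the vertex order a < b < c < d < e < f < g < h < i and write every simplex with vertices in increasing order. Then dim K = 2 and the simplices of K are:

  0-simplices (9): a, b, c, d, e, f, g, h, i
  1-simplices (27): ab, ac, ae, af, ag, ah, bc, bd, be, bg, bi, cd, cf, ch, ci, de, df, dg, dh, ef, eh, ei, fg, fi, gh, gi, hi
  2-simplices (18): abc, abg, acf, aef, aeh, agh, bcd, bde, bei, bgi, cdh, cfi, chi, def, dfg, dgh, ehi, fgi

so the chain groups are C_0 ≅ Z^9, C_1 ≅ Z^27, C_2 ≅ Z^18.

The boundary map ∂_1: C_1 → C_0 is given by ∂[p,q] = [q] − [p].
This gives a 9×27 integer matrix of rank 8; reducing to Smith normal form yields diagonal entries (1,1,1,1,1,1,1,1).

Boundary ∂_2: C_2 → C_1 acts by ∂[p,q,r] = [q,r] − [p,r] + [p,q]. For instance
  ∂dgh = gh − dh + dg,
  ∂fgi = gi − fi + fg.
The resulting 27×18 matrix has rank 17, and its Smith normal form has invariant factors (1,1,1,1,1,1,1,1,1,1,1,1,1,1,1,1,1).

Computing H_k = (kernel of ∂_k) / (image of ∂_{k+1}):

  H_0: rank C_0 − rank ∂_1 = 9 − 8 = 1, and the invariant factors of ∂_1 are all 1, so H_0 = Z.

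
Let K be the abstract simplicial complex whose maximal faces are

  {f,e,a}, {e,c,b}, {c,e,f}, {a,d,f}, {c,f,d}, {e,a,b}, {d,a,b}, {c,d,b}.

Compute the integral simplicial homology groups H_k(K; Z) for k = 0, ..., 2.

Fix the vertex order a < b < c < d < e < f and write every simplex with vertices in increasing order. Then dim K = 2 and the simplices of K are:

  0-simplices (6): a, b, c, d, e, f
  1-simplices (12): ab, ad, ae, af, bc, bd, be, cd, ce, cf, df, ef
  2-simplices (8): abd, abe, adf, aef, bcd, bce, cdf, cef

giving chain groups C_0 ≅ Z^6, C_1 ≅ Z^12, C_2 ≅ Z^8.

∂_1: C_1 → C_0 sends each edge [p,q] (with p < q) to q − p. For instance
  ∂cf = f − c.
The resulting 6×12 matrix has rank 5, and its Smith normal form has invariant factors (1,1,1,1,1).

The boundary map ∂_2: C_2 → C_1 acts by ∂[p,q,r] = [q,r] − [p,r] + [p,q]. For instance
  ∂bce = ce − be + bc,
  ∂abd = bd − ad + ab.
The resulting 12×8 matrix has rank 7, and its Smith normal form has invariant factors (1,1,1,1,1,1,1).

Now H_k = ker ∂_k / im ∂_{k+1}, so:

  H_0: rank C_0 − rank ∂_1 = 6 − 5 = 1, and the invariant factors of ∂_1 are all 1, so H_0 ≅ Z.
  H_1: rank ker ∂_1 − rank ∂_2 = (12 − 5) − 7 = 0, and the invariant factors of ∂_2 are all 1, so H_1 ≅ 0.
  H_2: rank ker ∂_2 − rank ∂_3 = (8 − 7) − 0 = 1, and there is no ∂_3, so H_2 ≅ Z.

H_0 = Z,  H_1 = 0,  H_2 = Z.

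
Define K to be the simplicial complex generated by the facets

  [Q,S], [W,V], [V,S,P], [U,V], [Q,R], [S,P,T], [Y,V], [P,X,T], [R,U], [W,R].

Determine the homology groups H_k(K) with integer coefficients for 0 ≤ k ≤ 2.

H_0 = Z,  H_1 = Z^2,  H_2 = 0.

K has 10 vertices, 14 edges, 3 triangles.
rank ∂_0 = 0, rank ∂_1 = 9 ⇒ b_0 = 10 − 0 − 9 = 1; all invariant factors of ∂_1 are 1 so no torsion. So H_0 ≅ Z.
rank ∂_1 = 9, rank ∂_2 = 3 ⇒ b_1 = 14 − 9 − 3 = 2; all invariant factors of ∂_2 are 1 so no torsion. So H_1 ≅ Z^2.
rank ∂_2 = 3, rank ∂_3 = 0 ⇒ b_2 = 3 − 3 − 0 = 0. So H_2 ≅ 0.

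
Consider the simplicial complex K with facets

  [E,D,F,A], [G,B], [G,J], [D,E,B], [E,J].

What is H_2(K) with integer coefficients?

Fix the vertex order A < B < D < E < F < G < J and write every simplex with vertices in increasing order. Then dim K = 3 and the simplices of K are:

  0-simplices (7): A, B, D, E, F, G, J
  1-simplices (11): AD, AE, AF, BD, BE, BG, DE, DF, EF, EJ, GJ
  2-simplices (5): ADE, ADF, AEF, BDE, DEF
  3-simplices (1): ADEF

Hence C_0 ≅ Z^7, C_1 ≅ Z^11, C_2 ≅ Z^5, C_3 ≅ Z^1.

Boundary ∂_1: C_1 → C_0 sends each edge [p,q] (with p < q) to q − p. For instance
  ∂AE = E − A.
The resulting 7×11 matrix has rank 6, and its Smith normal form has invariant factors (1,1,1,1,1,1).

The boundary map ∂_2: C_2 → C_1 maps a triangle to the signed sum of its edges. For instance
  ∂DEF = EF − DF + DE,
  ∂AEF = EF − AF + AE.
The 11×5 boundary matrix has rank 4 and Smith normal form diag(1,1,1,1).

Boundary ∂_3: C_3 → C_2 sends each 3-simplex σ to the alternating sum Σ_i (−1)^i (σ with its i-th vertex removed). For instance
  ∂ADEF = DEF − AEF + ADF − ADE.
The 5×1 boundary matrix has rank 1 and Smith normal form diag(1).

From H_k ≅ ker(∂_k) / im(∂_{k+1}) we obtain:

  H_2: rank ker ∂_2 − rank ∂_3 = (5 − 4) − 1 = 0, and the invariant factors of ∂_3 are all 1, so H_2 ≅ 0.

H_2 = 0.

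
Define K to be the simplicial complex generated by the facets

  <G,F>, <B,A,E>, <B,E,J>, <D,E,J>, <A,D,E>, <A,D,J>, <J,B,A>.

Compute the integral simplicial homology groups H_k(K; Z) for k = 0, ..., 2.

Order the vertices as A < B < D < E < F < G < J. Listing each simplex with vertices in this order, K has dimension 2 with simplices:

  0-simplices (7): A, B, D, E, F, G, J
  1-simplices (10): AB, AD, AE, AJ, BE, BJ, DE, DJ, EJ, FG
  2-simplices (6): ABE, ABJ, ADE, ADJ, BEJ, DEJ

giving chain groups C_0 ≅ Z^7, C_1 ≅ Z^10, C_2 ≅ Z^6.

Boundary ∂_1: C_1 → C_0 maps an edge to its endpoints' difference, ∂[p,q] = q − p. For instance
  ∂DJ = J − D.
The 7×10 boundary matrix has rank 5 and Smith normal form diag(1,1,1,1,1).

The boundary map ∂_2: C_2 → C_1 acts by ∂[p,q,r] = [q,r] − [p,r] + [p,q]. For instance
  ∂ABJ = BJ − AJ + AB,
  ∂ABE = BE − AE + AB.
The resulting 10×6 matrix has rank 5, and its Smith normal form has invariant factors (1,1,1,1,1).

Now H_k = ker ∂_k / im ∂_{k+1}, so:

  H_0: rank C_0 − rank ∂_1 = 7 − 5 = 2, and the invariant factors of ∂_1 are all 1, so H_0 = Z^2.
  H_1: rank ker ∂_1 − rank ∂_2 = (10 − 5) − 5 = 0, and the invariant factors of ∂_2 are all 1, so H_1 = 0.
  H_2: rank ker ∂_2 − rank ∂_3 = (6 − 5) − 0 = 1, and there is no ∂_3, so H_2 = Z.

H_0 ≅ Z^2,  H_1 = 0,  H_2 ≅ Z.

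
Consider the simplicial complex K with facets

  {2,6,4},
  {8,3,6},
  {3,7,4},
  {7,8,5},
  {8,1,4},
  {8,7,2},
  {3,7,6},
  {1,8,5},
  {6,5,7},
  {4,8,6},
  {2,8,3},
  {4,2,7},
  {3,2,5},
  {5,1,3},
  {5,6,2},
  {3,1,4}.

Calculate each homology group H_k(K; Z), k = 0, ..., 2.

K has 8 vertices, 24 edges, 16 triangles.
rank ∂_0 = 0, rank ∂_1 = 7 ⇒ b_0 = 8 − 0 − 7 = 1; all invariant factors of ∂_1 are 1 so no torsion. So H_0 = Z.
rank ∂_1 = 7, rank ∂_2 = 15 ⇒ b_1 = 24 − 7 − 15 = 2; all invariant factors of ∂_2 are 1 so no torsion. So H_1 = Z^2.
rank ∂_2 = 15, rank ∂_3 = 0 ⇒ b_2 = 16 − 15 − 0 = 1. So H_2 = Z.

H_0 = Z,  H_1 = Z^2,  H_2 = Z.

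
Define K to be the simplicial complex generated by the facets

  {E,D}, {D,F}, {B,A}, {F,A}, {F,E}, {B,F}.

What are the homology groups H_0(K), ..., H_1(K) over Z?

H_0 = Z,  H_1 = Z^2.

Take the total order A < B < D < E < F on the vertex set. Then K (dimension 1) consists of the simplices:

  0-simplices (5): A, B, D, E, F
  1-simplices (6): AB, AF, BF, DE, DF, EF

so the chain groups are C_0 ≅ Z^5, C_1 ≅ Z^6.

∂_1: C_1 → C_0 is given by ∂[p,q] = [q] − [p]. For instance
  ∂AB = B − A.
The 5×6 boundary matrix has rank 4 and Smith normal form diag(1,1,1,1).

Computing H_k = (kernel of ∂_k) / (image of ∂_{k+1}):

  H_0: rank C_0 − rank ∂_1 = 5 − 4 = 1, and the invariant factors of ∂_1 are all 1, so H_0 = Z.
  H_1: rank ker ∂_1 − rank ∂_2 = (6 − 4) − 0 = 2, and there is no ∂_2, so H_1 = Z^2.

As a check, the Euler characteristic is 5 − 6 = -1, which agrees with 1 − 2 = -1.
(K is a triangulation of a wedge of 2 circles.)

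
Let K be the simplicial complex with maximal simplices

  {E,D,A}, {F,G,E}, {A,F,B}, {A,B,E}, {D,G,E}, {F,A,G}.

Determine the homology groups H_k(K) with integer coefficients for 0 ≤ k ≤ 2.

H_0 = Z,  H_1 = Z,  H_2 = 0.

Order the vertices as A < B < D < E < F < G. Listing each simplex with vertices in this order, K has dimension 2 with simplices:

  0-simplices (6): A, B, D, E, F, G
  1-simplices (12): AB, AD, AE, AF, AG, BE, BF, DE, DG, EF, EG, FG
  2-simplices (6): ABE, ABF, ADE, AFG, DEG, EFG

giving chain groups C_0 ≅ Z^6, C_1 ≅ Z^12, C_2 ≅ Z^6.

Boundary ∂_1: C_1 → C_0 maps an edge to its endpoints' difference, ∂[p,q] = q − p.
As a 6×12 matrix over Z this has rank 5, with invariant factors (1,1,1,1,1).

∂_2: C_2 → C_1 maps a triangle to the signed sum of its edges. For instance
  ∂DEG = EG − DG + DE,
  ∂ABE = BE − AE + AB.
As a 12×6 matrix over Z this has rank 6, with invariant factors (1,1,1,1,1,1).

From H_k ≅ ker(∂_k) / im(∂_{k+1}) we obtain:

  H_0: rank C_0 − rank ∂_1 = 6 − 5 = 1, and the invariant factors of ∂_1 are all 1, so H_0 = Z.
  H_1: rank ker ∂_1 − rank ∂_2 = (12 − 5) − 6 = 1, and the invariant factors of ∂_2 are all 1, so H_1 = Z.
  H_2: rank ker ∂_2 − rank ∂_3 = (6 − 6) − 0 = 0, and there is no ∂_3, so H_2 = 0.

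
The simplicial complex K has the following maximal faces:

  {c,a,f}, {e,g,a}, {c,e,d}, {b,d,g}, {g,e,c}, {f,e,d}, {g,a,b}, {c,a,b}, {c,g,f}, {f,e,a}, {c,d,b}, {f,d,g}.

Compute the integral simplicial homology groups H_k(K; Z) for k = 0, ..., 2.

Order the vertices as a < b < c < d < e < f < g. Listing each simplex with vertices in this order, K has dimension 2 with simplices:

  0-simplices (7): a, b, c, d, e, f, g
  1-simplices (18): ab, ac, ae, af, ag, bc, bd, bg, cd, ce, cf, cg, de, df, dg, ef, eg, fg
  2-simplices (12): abc, abg, acf, aef, aeg, bcd, bdg, cde, ceg, cfg, def, dfg

Hence C_0 ≅ Z^7, C_1 ≅ Z^18, C_2 ≅ Z^12.

The boundary map ∂_1: C_1 → C_0 sends each edge [p,q] (with p < q) to q − p. For instance
  ∂df = f − d.
The 7×18 boundary matrix has rank 6 and Smith normal form diag(1,1,1,1,1,1).

Boundary ∂_2: C_2 → C_1 sends each 2-simplex [p,q,r] to [q,r] − [p,r] + [p,q]. For instance
  ∂def = ef − df + de,
  ∂abg = bg − ag + ab.
The 18×12 boundary matrix has rank 12 and Smith normal form diag(1,1,1,1,1,1,1,1,1,1,1,2).

From H_k ≅ ker(∂_k) / im(∂_{k+1}) we obtain:

  H_0: rank C_0 − rank ∂_1 = 7 − 6 = 1, and the invariant factors of ∂_1 are all 1, so H_0 ≅ Z.
  H_1: rank ker ∂_1 − rank ∂_2 = (18 − 6) − 12 = 0, and ∂_2 has invariant factor 2 > 1, so H_1 ≅ Z/2Z.
  H_2: rank ker ∂_2 − rank ∂_3 = (12 − 12) − 0 = 0, and there is no ∂_3, so H_2 ≅ 0.

H_0 ≅ Z,  H_1 ≅ Z/2Z,  H_2 = 0.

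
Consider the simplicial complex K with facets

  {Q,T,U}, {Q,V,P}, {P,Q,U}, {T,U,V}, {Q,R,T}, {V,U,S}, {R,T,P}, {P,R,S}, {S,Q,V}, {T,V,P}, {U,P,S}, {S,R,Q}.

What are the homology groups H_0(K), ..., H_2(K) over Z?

H_0 = Z,  H_1 = Z/2,  H_2 = 0.

Fix the vertex order P < Q < R < S < T < U < V and write every simplex with vertices in increasing order. Then dim K = 2 and the simplices of K are:

  0-simplices (7): P, Q, R, S, T, U, V
  1-simplices (18): PQ, PR, PS, PT, PU, PV, QR, QS, QT, QU, QV, RS, RT, SU, SV, TU, TV, UV
  2-simplices (12): PQU, PQV, PRS, PRT, PSU, PTV, QRS, QRT, QSV, QTU, SUV, TUV

giving chain groups C_0 ≅ Z^7, C_1 ≅ Z^18, C_2 ≅ Z^12.

∂_1: C_1 → C_0 sends each edge [p,q] (with p < q) to q − p.
As a 7×18 matrix over Z this has rank 6, with invariant factors (1,1,1,1,1,1).

∂_2: C_2 → C_1 sends each 2-simplex [p,q,r] to [q,r] − [p,r] + [p,q]. For instance
  ∂PRS = RS − PS + PR,
  ∂QRT = RT − QT + QR.
This gives a 18×12 integer matrix of rank 12; reducing to Smith normal form yields diagonal entries (1,1,1,1,1,1,1,1,1,1,1,2).

Computing H_k = (kernel of ∂_k) / (image of ∂_{k+1}):

  H_0: rank C_0 − rank ∂_1 = 7 − 6 = 1, and the invariant factors of ∂_1 are all 1, so H_0 ≅ Z.
  H_1: rank ker ∂_1 − rank ∂_2 = (18 − 6) − 12 = 0, and ∂_2 has invariant factor 2 > 1, so H_1 ≅ Z/2.
  H_2: rank ker ∂_2 − rank ∂_3 = (12 − 12) − 0 = 0, and there is no ∂_3, so H_2 ≅ 0.

(K is a triangulation of the real projective plane RP^2.)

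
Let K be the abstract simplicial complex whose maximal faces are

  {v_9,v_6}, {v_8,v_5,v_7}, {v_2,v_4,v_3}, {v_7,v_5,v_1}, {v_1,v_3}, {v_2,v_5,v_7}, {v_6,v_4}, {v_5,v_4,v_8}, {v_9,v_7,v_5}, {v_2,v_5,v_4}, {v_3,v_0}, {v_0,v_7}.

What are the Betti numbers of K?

Take the total order v_0 < v_1 < v_2 < v_3 < v_4 < v_5 < v_6 < v_7 < v_8 < v_9 on the vertex set. Then K (dimension 2) consists of the simplices:

  0-simplices (10): [v_0], [v_1], [v_2], [v_3], [v_4], [v_5], [v_6], [v_7], [v_8], [v_9]
  1-simplices (19): (19 of them)
  2-simplices (7): [v_1,v_5,v_7], [v_2,v_3,v_4], [v_2,v_4,v_5], [v_2,v_5,v_7], [v_4,v_5,v_8], [v_5,v_7,v_8], [v_5,v_7,v_9]

so the chain groups are C_0 ≅ Z^10, C_1 ≅ Z^19, C_2 ≅ Z^7.

The boundary map ∂_1: C_1 → C_0 sends each edge [p,q] (with p < q) to q − p. For instance
  ∂[v_2,v_3] = [v_3] − [v_2].
As a 10×19 matrix over Z this has rank 9, with invariant factors (1,1,1,1,1,1,1,1,1).

The boundary map ∂_2: C_2 → C_1 sends each 2-simplex [p,q,r] to [q,r] − [p,r] + [p,q]. For instance
  ∂[v_4,v_5,v_8] = [v_5,v_8] − [v_4,v_8] + [v_4,v_5],
  ∂[v_2,v_4,v_5] = [v_4,v_5] − [v_2,v_5] + [v_2,v_4].
The resulting 19×7 matrix has rank 7, and its Smith normal form has invariant factors (1,1,1,1,1,1,1).

Computing H_k = (kernel of ∂_k) / (image of ∂_{k+1}):

  H_0: rank C_0 − rank ∂_1 = 10 − 9 = 1, and the invariant factors of ∂_1 are all 1, so H_0 ≅ Z.
  H_1: rank ker ∂_1 − rank ∂_2 = (19 − 9) − 7 = 3, and the invariant factors of ∂_2 are all 1, so H_1 ≅ Z^3.
  H_2: rank ker ∂_2 − rank ∂_3 = (7 − 7) − 0 = 0, and there is no ∂_3, so H_2 ≅ 0.

As a check, the Euler characteristic is 10 − 19 + 7 = -2, which agrees with 1 − 3 + 0 = -2.

Hence the Betti numbers are b_0 = 1, b_1 = 3, b_2 = 0.

b_0 = 1, b_1 = 3, b_2 = 0.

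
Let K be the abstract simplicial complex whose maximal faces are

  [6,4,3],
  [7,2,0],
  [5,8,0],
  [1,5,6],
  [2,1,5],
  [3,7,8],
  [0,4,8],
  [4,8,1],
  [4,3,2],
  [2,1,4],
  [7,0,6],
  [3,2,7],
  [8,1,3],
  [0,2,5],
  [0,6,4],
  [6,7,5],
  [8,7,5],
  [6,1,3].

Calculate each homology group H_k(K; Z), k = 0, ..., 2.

H_0 ≅ Z,  H_1 ≅ Z ⊕ Z_2,  H_2 = 0.

Fix the vertex order 0 < 1 < 2 < 3 < 4 < 5 < 6 < 7 < 8 and write every simplex with vertices in increasing order. Then dim K = 2 and the simplices of K are:

  0-simplices (9): [0], [1], [2], [3], [4], [5], [6], [7], [8]
  1-simplices (27): (27 of them)
  2-simplices (18): [0,2,5], [0,2,7], [0,4,6], [0,4,8], [0,5,8], [0,6,7], [1,2,4], [1,2,5], [1,3,6], [1,3,8], [1,4,8], [1,5,6], [2,3,4], [2,3,7], [3,4,6], [3,7,8], [5,6,7], [5,7,8]

giving chain groups C_0 ≅ Z^9, C_1 ≅ Z^27, C_2 ≅ Z^18.

The boundary map ∂_1: C_1 → C_0 sends each edge [p,q] (with p < q) to q − p. For instance
  ∂[3,4] = [4] − [3].
The resulting 9×27 matrix has rank 8, and its Smith normal form has invariant factors (1,1,1,1,1,1,1,1).

Boundary ∂_2: C_2 → C_1 maps a triangle to the signed sum of its edges. For instance
  ∂[2,3,7] = [3,7] − [2,7] + [2,3],
  ∂[1,3,6] = [3,6] − [1,6] + [1,3].
The resulting 27×18 matrix has rank 18, and its Smith normal form has invariant factors (1,1,1,1,1,1,1,1,1,1,1,1,1,1,1,1,1,2).

From H_k ≅ ker(∂_k) / im(∂_{k+1}) we obtain:

  H_0: rank C_0 − rank ∂_1 = 9 − 8 = 1, and the invariant factors of ∂_1 are all 1, so H_0 = Z.
  H_1: rank ker ∂_1 − rank ∂_2 = (27 − 8) − 18 = 1, and ∂_2 has invariant factor 2 > 1, so H_1 = Z ⊕ Z_2.
  H_2: rank ker ∂_2 − rank ∂_3 = (18 − 18) − 0 = 0, and there is no ∂_3, so H_2 = 0.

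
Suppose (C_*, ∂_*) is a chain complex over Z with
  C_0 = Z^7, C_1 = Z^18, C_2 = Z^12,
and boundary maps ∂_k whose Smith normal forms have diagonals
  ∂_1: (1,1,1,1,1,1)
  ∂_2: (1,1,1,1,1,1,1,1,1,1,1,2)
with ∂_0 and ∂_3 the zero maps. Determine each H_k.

H_0: b_0 = 7 − 0 − 6 = 1; torsion from ∂_1 factors > 1: none. So H_0 = Z.
H_1: b_1 = 18 − 6 − 12 = 0; torsion from ∂_2 factors > 1: [2]. So H_1 = Z_2.
H_2: b_2 = 12 − 12 − 0 = 0; torsion from ∂_3 factors > 1: none. So H_2 = 0.

H_0 = Z,  H_1 = Z_2,  H_2 = 0.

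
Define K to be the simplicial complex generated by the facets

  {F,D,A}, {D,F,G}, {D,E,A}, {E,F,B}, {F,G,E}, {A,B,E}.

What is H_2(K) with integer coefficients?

Fix the vertex order A < B < D < E < F < G and write every simplex with vertices in increasing order. Then dim K = 2 and the simplices of K are:

  0-simplices (6): A, B, D, E, F, G
  1-simplices (12): AB, AD, AE, AF, BE, BF, DE, DF, DG, EF, EG, FG
  2-simplices (6): ABE, ADE, ADF, BEF, DFG, EFG

so the chain groups are C_0 ≅ Z^6, C_1 ≅ Z^12, C_2 ≅ Z^6.

∂_1: C_1 → C_0 maps an edge to its endpoints' difference, ∂[p,q] = q − p.
As a 6×12 matrix over Z this has rank 5, with invariant factors (1,1,1,1,1).

Boundary ∂_2: C_2 → C_1 maps a triangle to the signed sum of its edges. For instance
  ∂DFG = FG − DG + DF,
  ∂ABE = BE − AE + AB.
As a 12×6 matrix over Z this has rank 6, with invariant factors (1,1,1,1,1,1).

From H_k ≅ ker(∂_k) / im(∂_{k+1}) we obtain:

  H_2: rank ker ∂_2 − rank ∂_3 = (6 − 6) − 0 = 0, and there is no ∂_3, so H_2 ≅ 0.

H_2 ≅ 0.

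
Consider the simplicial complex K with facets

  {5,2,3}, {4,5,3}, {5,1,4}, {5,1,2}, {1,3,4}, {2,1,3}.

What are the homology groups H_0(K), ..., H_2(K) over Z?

K has 5 vertices, 9 edges, 6 triangles.
rank ∂_0 = 0, rank ∂_1 = 4 ⇒ b_0 = 5 − 0 − 4 = 1; all invariant factors of ∂_1 are 1 so no torsion. So H_0 ≅ Z.
rank ∂_1 = 4, rank ∂_2 = 5 ⇒ b_1 = 9 − 4 − 5 = 0; all invariant factors of ∂_2 are 1 so no torsion. So H_1 ≅ 0.
rank ∂_2 = 5, rank ∂_3 = 0 ⇒ b_2 = 6 − 5 − 0 = 1. So H_2 ≅ Z.

H_0 = Z,  H_1 = 0,  H_2 = Z.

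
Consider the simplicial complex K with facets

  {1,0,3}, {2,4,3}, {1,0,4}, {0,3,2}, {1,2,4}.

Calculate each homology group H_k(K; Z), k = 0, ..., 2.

K has 5 vertices, 10 edges, 5 triangles.
rank ∂_0 = 0, rank ∂_1 = 4 ⇒ b_0 = 5 − 0 − 4 = 1; all invariant factors of ∂_1 are 1 so no torsion. So H_0 ≅ Z.
rank ∂_1 = 4, rank ∂_2 = 5 ⇒ b_1 = 10 − 4 − 5 = 1; all invariant factors of ∂_2 are 1 so no torsion. So H_1 ≅ Z.
rank ∂_2 = 5, rank ∂_3 = 0 ⇒ b_2 = 5 − 5 − 0 = 0. So H_2 ≅ 0.

H_0 ≅ Z,  H_1 ≅ Z,  H_2 = 0.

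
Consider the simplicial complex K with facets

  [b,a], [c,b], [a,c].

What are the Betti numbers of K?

b_0 = 1, b_1 = 1.

We work with the vertex ordering a < b < c. The simplices of K, each written with vertices in increasing order, are:

  0-simplices (3): a, b, c
  1-simplices (3): ab, ac, bc

giving chain groups C_0 ≅ Z^3, C_1 ≅ Z^3.

Boundary ∂_1: C_1 → C_0 maps an edge to its endpoints' difference, ∂[p,q] = q − p.
The 3×3 boundary matrix has rank 2 and Smith normal form diag(1,1).

Computing H_k = (kernel of ∂_k) / (image of ∂_{k+1}):

  H_0: rank C_0 − rank ∂_1 = 3 − 2 = 1, and the invariant factors of ∂_1 are all 1, so H_0 ≅ Z.
  H_1: rank ker ∂_1 − rank ∂_2 = (3 − 2) − 0 = 1, and there is no ∂_2, so H_1 ≅ Z.

Hence the Betti numbers are b_0 = 1, b_1 = 1.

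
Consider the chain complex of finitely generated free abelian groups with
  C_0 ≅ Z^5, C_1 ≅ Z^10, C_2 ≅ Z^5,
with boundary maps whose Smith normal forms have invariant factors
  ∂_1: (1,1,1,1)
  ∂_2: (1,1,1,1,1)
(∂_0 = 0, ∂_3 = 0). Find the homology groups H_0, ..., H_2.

H_0: b_0 = 5 − 0 − 4 = 1; torsion from ∂_1 factors > 1: none. So H_0 ≅ Z.
H_1: b_1 = 10 − 4 − 5 = 1; torsion from ∂_2 factors > 1: none. So H_1 ≅ Z.
H_2: b_2 = 5 − 5 − 0 = 0; torsion from ∂_3 factors > 1: none. So H_2 ≅ 0.

H_0 ≅ Z,  H_1 ≅ Z,  H_2 = 0.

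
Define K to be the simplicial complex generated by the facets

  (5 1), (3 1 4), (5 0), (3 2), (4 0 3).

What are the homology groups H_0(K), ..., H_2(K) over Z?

K has 6 vertices, 8 edges, 2 triangles.
rank ∂_0 = 0, rank ∂_1 = 5 ⇒ b_0 = 6 − 0 − 5 = 1; all invariant factors of ∂_1 are 1 so no torsion. So H_0 ≅ Z.
rank ∂_1 = 5, rank ∂_2 = 2 ⇒ b_1 = 8 − 5 − 2 = 1; all invariant factors of ∂_2 are 1 so no torsion. So H_1 ≅ Z.
rank ∂_2 = 2, rank ∂_3 = 0 ⇒ b_2 = 2 − 2 − 0 = 0. So H_2 ≅ 0.

H_0 = Z,  H_1 = Z,  H_2 = 0.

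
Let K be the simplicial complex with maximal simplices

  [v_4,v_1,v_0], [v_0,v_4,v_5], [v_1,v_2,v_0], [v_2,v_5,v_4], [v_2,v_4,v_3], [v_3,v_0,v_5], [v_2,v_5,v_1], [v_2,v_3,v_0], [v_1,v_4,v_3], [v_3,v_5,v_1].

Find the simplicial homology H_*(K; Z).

We work with the vertex ordering v_0 < v_1 < v_2 < v_3 < v_4 < v_5. The simplices of K, each written with vertices in increasing order, are:

  0-simplices (6): [v_0], [v_1], [v_2], [v_3], [v_4], [v_5]
  1-simplices (15): (15 of them)
  2-simplices (10): [v_0,v_1,v_2], [v_0,v_1,v_4], [v_0,v_2,v_3], [v_0,v_3,v_5], [v_0,v_4,v_5], [v_1,v_2,v_5], [v_1,v_3,v_4], [v_1,v_3,v_5], [v_2,v_3,v_4], [v_2,v_4,v_5]

giving chain groups C_0 ≅ Z^6, C_1 ≅ Z^15, C_2 ≅ Z^10.

Boundary ∂_1: C_1 → C_0 sends each edge [p,q] (with p < q) to q − p. For instance
  ∂[v_1,v_5] = [v_5] − [v_1].
The resulting 6×15 matrix has rank 5, and its Smith normal form has invariant factors (1,1,1,1,1).

The boundary map ∂_2: C_2 → C_1 maps a triangle to the signed sum of its edges. For instance
  ∂[v_2,v_3,v_4] = [v_3,v_4] − [v_2,v_4] + [v_2,v_3],
  ∂[v_0,v_2,v_3] = [v_2,v_3] − [v_0,v_3] + [v_0,v_2].
The 15×10 boundary matrix has rank 10 and Smith normal form diag(1,1,1,1,1,1,1,1,1,2).

From H_k ≅ ker(∂_k) / im(∂_{k+1}) we obtain:

  H_0: rank C_0 − rank ∂_1 = 6 − 5 = 1, and the invariant factors of ∂_1 are all 1, so H_0 = Z.
  H_1: rank ker ∂_1 − rank ∂_2 = (15 − 5) − 10 = 0, and ∂_2 has invariant factor 2 > 1, so H_1 = Z/2.
  H_2: rank ker ∂_2 − rank ∂_3 = (10 − 10) − 0 = 0, and there is no ∂_3, so H_2 = 0.

H_0 ≅ Z,  H_1 ≅ Z/2,  H_2 = 0.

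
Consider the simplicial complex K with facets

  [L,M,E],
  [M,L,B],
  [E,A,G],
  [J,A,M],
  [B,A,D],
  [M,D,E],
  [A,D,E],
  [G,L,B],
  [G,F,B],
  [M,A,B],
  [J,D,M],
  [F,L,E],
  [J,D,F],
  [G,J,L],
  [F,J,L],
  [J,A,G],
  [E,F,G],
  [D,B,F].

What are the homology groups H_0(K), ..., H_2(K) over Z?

K has 9 vertices, 27 edges, 18 triangles.
rank ∂_0 = 0, rank ∂_1 = 8 ⇒ b_0 = 9 − 0 − 8 = 1; all invariant factors of ∂_1 are 1 so no torsion. So H_0 ≅ Z.
rank ∂_1 = 8, rank ∂_2 = 18 ⇒ b_1 = 27 − 8 − 18 = 1; ∂_2 has invariant factor(s) [2] giving torsion. So H_1 ≅ Z ⊕ Z/2.
rank ∂_2 = 18, rank ∂_3 = 0 ⇒ b_2 = 18 − 18 − 0 = 0. So H_2 ≅ 0.

H_0 ≅ Z,  H_1 ≅ Z ⊕ Z/2,  H_2 = 0.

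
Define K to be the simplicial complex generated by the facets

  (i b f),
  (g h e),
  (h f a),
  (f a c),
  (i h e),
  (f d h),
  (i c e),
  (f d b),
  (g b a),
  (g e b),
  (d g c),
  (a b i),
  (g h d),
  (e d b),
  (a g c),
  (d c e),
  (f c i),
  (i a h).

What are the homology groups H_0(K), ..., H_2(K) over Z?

Take the total order a < b < c < d < e < f < g < h < i on the vertex set. Then K (dimension 2) consists of the simplices:

  0-simplices (9): a, b, c, d, e, f, g, h, i
  1-simplices (27): ab, ac, af, ag, ah, ai, bd, be, bf, bg, bi, cd, ce, cf, cg, ci, de, df, dg, dh, eg, eh, ei, fh, fi, gh, hi
  2-simplices (18): abg, abi, acf, acg, afh, ahi, bde, bdf, beg, bfi, cde, cdg, cei, cfi, dfh, dgh, egh, ehi

so the chain groups are C_0 ≅ Z^9, C_1 ≅ Z^27, C_2 ≅ Z^18.

∂_1: C_1 → C_0 maps an edge to its endpoints' difference, ∂[p,q] = q − p.
The 9×27 boundary matrix has rank 8 and Smith normal form diag(1,1,1,1,1,1,1,1).

The boundary map ∂_2: C_2 → C_1 maps a triangle to the signed sum of its edges. For instance
  ∂cei = ei − ci + ce,
  ∂acf = cf − af + ac.
The 27×18 boundary matrix has rank 18 and Smith normal form diag(1,1,1,1,1,1,1,1,1,1,1,1,1,1,1,1,1,2).

Now H_k = ker ∂_k / im ∂_{k+1}, so:

  H_0: rank C_0 − rank ∂_1 = 9 − 8 = 1, and the invariant factors of ∂_1 are all 1, so H_0 = Z.
  H_1: rank ker ∂_1 − rank ∂_2 = (27 − 8) − 18 = 1, and ∂_2 has invariant factor 2 > 1, so H_1 = Z ⊕ Z/2.
  H_2: rank ker ∂_2 − rank ∂_3 = (18 − 18) − 0 = 0, and there is no ∂_3, so H_2 = 0.

(K is a triangulation of the Klein bottle.)

H_0 ≅ Z,  H_1 ≅ Z ⊕ Z/2,  H_2 = 0.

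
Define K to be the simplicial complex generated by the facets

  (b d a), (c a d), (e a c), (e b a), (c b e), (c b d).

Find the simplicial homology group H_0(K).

H_0 ≅ Z.

Order the vertices as a < b < c < d < e. Listing each simplex with vertices in this order, K has dimension 2 with simplices:

  0-simplices (5): a, b, c, d, e
  1-simplices (9): ab, ac, ad, ae, bc, bd, be, cd, ce
  2-simplices (6): abd, abe, acd, ace, bcd, bce

giving chain groups C_0 ≅ Z^5, C_1 ≅ Z^9, C_2 ≅ Z^6.

∂_1: C_1 → C_0 maps an edge to its endpoints' difference, ∂[p,q] = q − p.
As a 5×9 matrix over Z this has rank 4, with invariant factors (1,1,1,1).

The boundary map ∂_2: C_2 → C_1 acts by ∂[p,q,r] = [q,r] − [p,r] + [p,q]. For instance
  ∂ace = ce − ae + ac,
  ∂bce = ce − be + bc.
The resulting 9×6 matrix has rank 5, and its Smith normal form has invariant factors (1,1,1,1,1).

Now H_k = ker ∂_k / im ∂_{k+1}, so:

  H_0: rank C_0 − rank ∂_1 = 5 − 4 = 1, and the invariant factors of ∂_1 are all 1, so H_0 ≅ Z.

(K is a triangulation of the 2-sphere S^2.)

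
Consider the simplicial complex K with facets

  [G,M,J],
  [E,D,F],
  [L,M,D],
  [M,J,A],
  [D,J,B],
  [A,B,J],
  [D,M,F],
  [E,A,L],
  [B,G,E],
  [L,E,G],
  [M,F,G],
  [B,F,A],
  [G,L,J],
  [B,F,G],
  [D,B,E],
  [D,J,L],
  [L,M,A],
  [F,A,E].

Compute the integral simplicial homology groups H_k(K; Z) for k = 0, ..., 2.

We work with the vertex ordering A < B < D < E < F < G < J < L < M. The simplices of K, each written with vertices in increasing order, are:

  0-simplices (9): A, B, D, E, F, G, J, L, M
  1-simplices (27): AB, AE, AF, AJ, AL, AM, BD, BE, BF, BG, BJ, DE, DF, DJ, DL, DM, EF, EG, EL, FG, FM, GJ, GL, GM, JL, JM, LM
  2-simplices (18): ABF, ABJ, AEF, AEL, AJM, ALM, BDE, BDJ, BEG, BFG, DEF, DFM, DJL, DLM, EGL, FGM, GJL, GJM

so the chain groups are C_0 ≅ Z^9, C_1 ≅ Z^27, C_2 ≅ Z^18.

∂_1: C_1 → C_0 is given by ∂[p,q] = [q] − [p]. For instance
  ∂DJ = J − D.
The resulting 9×27 matrix has rank 8, and its Smith normal form has invariant factors (1,1,1,1,1,1,1,1).

The boundary map ∂_2: C_2 → C_1 sends each 2-simplex [p,q,r] to [q,r] − [p,r] + [p,q]. For instance
  ∂BDJ = DJ − BJ + BD,
  ∂DFM = FM − DM + DF.
The 27×18 boundary matrix has rank 18 and Smith normal form diag(1,1,1,1,1,1,1,1,1,1,1,1,1,1,1,1,1,2).

Now H_k = ker ∂_k / im ∂_{k+1}, so:

  H_0: rank C_0 − rank ∂_1 = 9 − 8 = 1, and the invariant factors of ∂_1 are all 1, so H_0 ≅ Z.
  H_1: rank ker ∂_1 − rank ∂_2 = (27 − 8) − 18 = 1, and ∂_2 has invariant factor 2 > 1, so H_1 ≅ Z ⊕ Z_2.
  H_2: rank ker ∂_2 − rank ∂_3 = (18 − 18) − 0 = 0, and there is no ∂_3, so H_2 ≅ 0.

(K is a triangulation of the Klein bottle.)

H_0 ≅ Z,  H_1 ≅ Z ⊕ Z_2,  H_2 = 0.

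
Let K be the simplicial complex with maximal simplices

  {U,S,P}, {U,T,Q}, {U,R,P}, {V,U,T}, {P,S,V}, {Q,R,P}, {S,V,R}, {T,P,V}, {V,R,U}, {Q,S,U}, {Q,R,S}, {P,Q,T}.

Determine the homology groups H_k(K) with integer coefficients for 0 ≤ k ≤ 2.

Fix the vertex order P < Q < R < S < T < U < V and write every simplex with vertices in increasing order. Then dim K = 2 and the simplices of K are:

  0-simplices (7): P, Q, R, S, T, U, V
  1-simplices (18): PQ, PR, PS, PT, PU, PV, QR, QS, QT, QU, RS, RU, RV, SU, SV, TU, TV, UV
  2-simplices (12): PQR, PQT, PRU, PSU, PSV, PTV, QRS, QSU, QTU, RSV, RUV, TUV

Hence C_0 ≅ Z^7, C_1 ≅ Z^18, C_2 ≅ Z^12.

∂_1: C_1 → C_0 sends each edge [p,q] (with p < q) to q − p. For instance
  ∂RU = U − R.
This gives a 7×18 integer matrix of rank 6; reducing to Smith normal form yields diagonal entries (1,1,1,1,1,1).

The boundary map ∂_2: C_2 → C_1 sends each 2-simplex [p,q,r] to [q,r] − [p,r] + [p,q]. For instance
  ∂PQR = QR − PR + PQ,
  ∂PSV = SV − PV + PS.
This gives a 18×12 integer matrix of rank 12; reducing to Smith normal form yields diagonal entries (1,1,1,1,1,1,1,1,1,1,1,2).

Reading off H_k = ker ∂_k / im ∂_{k+1}:

  H_0: rank C_0 − rank ∂_1 = 7 − 6 = 1, and the invariant factors of ∂_1 are all 1, so H_0 = Z.
  H_1: rank ker ∂_1 − rank ∂_2 = (18 − 6) − 12 = 0, and ∂_2 has invariant factor 2 > 1, so H_1 = Z/2Z.
  H_2: rank ker ∂_2 − rank ∂_3 = (12 − 12) − 0 = 0, and there is no ∂_3, so H_2 = 0.

(K is a triangulation of the real projective plane RP^2.)

H_0 ≅ Z,  H_1 ≅ Z/2Z,  H_2 = 0.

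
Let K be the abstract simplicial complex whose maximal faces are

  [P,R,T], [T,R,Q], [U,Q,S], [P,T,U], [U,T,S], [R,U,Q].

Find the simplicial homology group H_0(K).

Order the vertices as P < Q < R < S < T < U. Listing each simplex with vertices in this order, K has dimension 2 with simplices:

  0-simplices (6): P, Q, R, S, T, U
  1-simplices (12): PR, PT, PU, QR, QS, QT, QU, RT, RU, ST, SU, TU
  2-simplices (6): PRT, PTU, QRT, QRU, QSU, STU

so the chain groups are C_0 ≅ Z^6, C_1 ≅ Z^12, C_2 ≅ Z^6.

The boundary map ∂_1: C_1 → C_0 maps an edge to its endpoints' difference, ∂[p,q] = q − p. For instance
  ∂TU = U − T.
As a 6×12 matrix over Z this has rank 5, with invariant factors (1,1,1,1,1).

∂_2: C_2 → C_1 acts by ∂[p,q,r] = [q,r] − [p,r] + [p,q]. For instance
  ∂PRT = RT − PT + PR,
  ∂STU = TU − SU + ST.
As a 12×6 matrix over Z this has rank 6, with invariant factors (1,1,1,1,1,1).

Reading off H_k = ker ∂_k / im ∂_{k+1}:

  H_0: rank C_0 − rank ∂_1 = 6 − 5 = 1, and the invariant factors of ∂_1 are all 1, so H_0 = Z.

H_0 ≅ Z.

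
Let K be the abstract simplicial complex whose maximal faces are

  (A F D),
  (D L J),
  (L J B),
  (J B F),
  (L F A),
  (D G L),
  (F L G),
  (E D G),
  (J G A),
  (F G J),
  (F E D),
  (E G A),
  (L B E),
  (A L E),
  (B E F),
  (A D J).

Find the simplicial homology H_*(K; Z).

H_0 ≅ Z,  H_1 ≅ Z^2,  H_2 ≅ Z.

We work with the vertex ordering A < B < D < E < F < G < J < L. The simplices of K, each written with vertices in increasing order, are:

  0-simplices (8): A, B, D, E, F, G, J, L
  1-simplices (24): AD, AE, AF, AG, AJ, AL, BE, BF, BJ, BL, DE, DF, DG, DJ, DL, EF, EG, EL, FG, FJ, FL, GJ, GL, JL
  2-simplices (16): ADF, ADJ, AEG, AEL, AFL, AGJ, BEF, BEL, BFJ, BJL, DEF, DEG, DGL, DJL, FGJ, FGL

Hence C_0 ≅ Z^8, C_1 ≅ Z^24, C_2 ≅ Z^16.

∂_1: C_1 → C_0 maps an edge to its endpoints' difference, ∂[p,q] = q − p. For instance
  ∂JL = L − J.
The 8×24 boundary matrix has rank 7 and Smith normal form diag(1,1,1,1,1,1,1).

The boundary map ∂_2: C_2 → C_1 acts by ∂[p,q,r] = [q,r] − [p,r] + [p,q]. For instance
  ∂BEF = EF − BF + BE,
  ∂BJL = JL − BL + BJ.
The resulting 24×16 matrix has rank 15, and its Smith normal form has invariant factors (1,1,1,1,1,1,1,1,1,1,1,1,1,1,1).

Computing H_k = (kernel of ∂_k) / (image of ∂_{k+1}):

  H_0: rank C_0 − rank ∂_1 = 8 − 7 = 1, and the invariant factors of ∂_1 are all 1, so H_0 ≅ Z.
  H_1: rank ker ∂_1 − rank ∂_2 = (24 − 7) − 15 = 2, and the invariant factors of ∂_2 are all 1, so H_1 ≅ Z^2.
  H_2: rank ker ∂_2 − rank ∂_3 = (16 − 15) − 0 = 1, and there is no ∂_3, so H_2 ≅ Z.

As a check, the Euler characteristic is 8 − 24 + 16 = 0, which agrees with 1 − 2 + 1 = 0.
(K is a triangulation of the torus T^2.)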